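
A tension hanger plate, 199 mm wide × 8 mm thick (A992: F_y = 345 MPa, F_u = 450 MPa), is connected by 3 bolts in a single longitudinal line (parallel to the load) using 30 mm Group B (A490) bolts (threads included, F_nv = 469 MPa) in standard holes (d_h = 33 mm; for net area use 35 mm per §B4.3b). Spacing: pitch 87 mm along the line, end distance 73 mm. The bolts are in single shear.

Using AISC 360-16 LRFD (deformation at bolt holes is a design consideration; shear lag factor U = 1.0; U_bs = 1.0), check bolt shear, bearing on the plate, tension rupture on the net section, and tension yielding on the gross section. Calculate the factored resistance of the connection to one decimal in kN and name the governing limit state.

Bolt shear: A_b = π(30)²/4 = 706.86 mm². φR_n = 0.75 × 469 × 706.86 × 3 × 1 = 745.9 kN.
Bearing (8 mm plate, F_u = 450 MPa): end bolts L_c = 73 − 33/2 = 56.5, R_n = min(1.2×56.5×8×450, 2.4×30×8×450) = 244.08 kN/bolt; interior L_c = 87 − 33 = 54, R_n = 233.28 kN/bolt. φR_n = 0.75 × (1×244.08 + 2×233.28) = 533.0 kN.
Tension rupture (net): A_n = (199 − 1×35)×8 = 1312 mm² (U = 1.0, A_e = A_n). φR_n = 0.75 × 450 × 1312 = 442.8 kN.
Tension yield (gross): A_g = 199×8 = 1592 mm². φR_n = 0.90 × 345 × 1592 = 494.3 kN.
Governing: min(745.9, 533.0, 442.8, 494.3) = 442.8 kN → net-section rupture.

442.8 kN (net-section rupture governs)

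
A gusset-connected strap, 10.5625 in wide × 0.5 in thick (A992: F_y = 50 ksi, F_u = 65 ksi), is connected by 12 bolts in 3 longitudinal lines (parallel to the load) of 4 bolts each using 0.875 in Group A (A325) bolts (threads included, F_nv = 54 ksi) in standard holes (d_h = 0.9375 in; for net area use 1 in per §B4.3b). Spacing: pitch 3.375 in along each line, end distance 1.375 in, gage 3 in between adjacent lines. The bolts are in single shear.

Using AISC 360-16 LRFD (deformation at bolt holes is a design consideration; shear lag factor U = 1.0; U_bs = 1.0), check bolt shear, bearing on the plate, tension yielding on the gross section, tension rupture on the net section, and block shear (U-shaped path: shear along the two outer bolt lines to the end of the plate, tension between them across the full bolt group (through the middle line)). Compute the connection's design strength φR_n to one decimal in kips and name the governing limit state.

Bolt shear: A_b = π(0.875)²/4 = 0.60132 in². φR_n = 0.75 × 54 × 0.60132 × 12 × 1 = 292.2 kips.
Bearing (0.5 in plate, F_u = 65 ksi): end bolts L_c = 1.375 − 0.9375/2 = 0.90625, R_n = min(1.2×0.90625×0.5×65, 2.4×0.875×0.5×65) = 35.344 kips/bolt; interior L_c = 3.375 − 0.9375 = 2.4375, R_n = 68.25 kips/bolt. φR_n = 0.75 × (3×35.344 + 9×68.25) = 540.2 kips.
Tension yield (gross): A_g = 10.5625×0.5 = 5.2813 in². φR_n = 0.90 × 50 × 5.2813 = 237.7 kips.
Tension rupture (net): A_n = (10.5625 − 3×1)×0.5 = 3.7813 in² (U = 1.0, A_e = A_n). φR_n = 0.75 × 65 × 3.7813 = 184.3 kips.
Block shear: shear path 2×[1.375+3×3.375] = 2×11.5 in, A_gv = 11.5, A_nv = 2×(11.5 − 3.5×1)×0.5 = 8 in²; tension across gage: (6 − 2×1)×0.5 = 2 in². R_n = min(0.6×65×8, 0.6×50×11.5) + 1.0×65×2 = min(312, 345) + 130 = 442 kips. φR_n = 0.75 × 442 = 331.5 kips.
Governing: min(292.2, 540.2, 237.7, 184.3, 331.5) = 184.3 kips → net-section rupture.

184.3 kips (net-section rupture governs)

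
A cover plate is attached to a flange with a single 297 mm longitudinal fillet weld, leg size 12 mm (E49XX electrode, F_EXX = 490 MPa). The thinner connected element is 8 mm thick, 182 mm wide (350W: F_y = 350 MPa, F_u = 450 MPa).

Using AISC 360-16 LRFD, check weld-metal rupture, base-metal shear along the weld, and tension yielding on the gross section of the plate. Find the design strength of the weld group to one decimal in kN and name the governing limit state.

458.6 kN (gross-section yield governs)

Weld metal: throat = 0.707×12 = 8.484 mm, L = 297 mm. φR_n = 0.75 × 0.6 × 490 × 8.484 × 297 = 555.6 kN.
Base metal shear (8 mm plate): yield φR_n = 1.0×0.6×350×8×297 = 499.0 kN; rupture φR_n = 0.75×0.6×450×8×297 = 481.1 kN; take 481.1 kN (rupture).
Tension yield (gross): A_g = 182×8 = 1456 mm². φR_n = 0.90 × 350 × 1456 = 458.6 kN.
Governing: min(555.6, 481.1, 458.6) = 458.6 kN → gross-section yield.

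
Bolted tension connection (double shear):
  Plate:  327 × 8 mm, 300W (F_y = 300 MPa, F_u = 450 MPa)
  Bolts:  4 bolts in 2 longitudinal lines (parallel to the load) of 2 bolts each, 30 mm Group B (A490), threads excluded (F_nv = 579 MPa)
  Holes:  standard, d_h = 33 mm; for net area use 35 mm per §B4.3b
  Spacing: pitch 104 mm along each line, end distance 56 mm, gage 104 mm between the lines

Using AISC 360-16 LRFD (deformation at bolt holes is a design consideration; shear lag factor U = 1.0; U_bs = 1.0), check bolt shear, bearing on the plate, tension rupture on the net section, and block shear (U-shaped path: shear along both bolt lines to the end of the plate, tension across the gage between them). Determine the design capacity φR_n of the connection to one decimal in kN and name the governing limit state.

531.9 kN (block shear governs)

Bolt shear: A_b = π(30)²/4 = 706.86 mm². φR_n = 0.75 × 579 × 706.86 × 4 × 2 = 2455.6 kN.
Bearing (8 mm plate, F_u = 450 MPa): end bolts L_c = 56 − 33/2 = 39.5, R_n = min(1.2×39.5×8×450, 2.4×30×8×450) = 170.64 kN/bolt; interior L_c = 104 − 33 = 71, R_n = 259.2 kN/bolt. φR_n = 0.75 × (2×170.64 + 2×259.2) = 644.8 kN.
Tension rupture (net): A_n = (327 − 2×35)×8 = 2056 mm² (U = 1.0, A_e = A_n). φR_n = 0.75 × 450 × 2056 = 693.9 kN.
Block shear: shear path 2×[56+1×104] = 2×160 mm, A_gv = 2560, A_nv = 2×(160 − 1.5×35)×8 = 1720 mm²; tension across gage: (104 − 1×35)×8 = 552 mm². R_n = min(0.6×450×1720, 0.6×300×2560) + 1.0×450×552 = min(464.4, 460.8) + 248.4 = 709.2 kN. φR_n = 0.75 × 709.2 = 531.9 kN.
Governing: min(2455.6, 644.8, 693.9, 531.9) = 531.9 kN → block shear.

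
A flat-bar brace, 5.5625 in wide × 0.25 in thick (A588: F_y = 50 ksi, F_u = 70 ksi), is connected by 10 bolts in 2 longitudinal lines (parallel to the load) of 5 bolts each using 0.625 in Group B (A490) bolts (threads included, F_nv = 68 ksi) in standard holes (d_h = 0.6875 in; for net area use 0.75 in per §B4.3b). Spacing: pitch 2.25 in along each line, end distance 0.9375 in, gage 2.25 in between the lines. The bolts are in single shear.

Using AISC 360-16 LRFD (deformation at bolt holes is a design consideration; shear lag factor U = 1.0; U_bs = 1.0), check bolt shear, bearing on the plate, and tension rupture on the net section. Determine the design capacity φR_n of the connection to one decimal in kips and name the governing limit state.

Bolt shear: A_b = π(0.625)²/4 = 0.3068 in². φR_n = 0.75 × 68 × 0.3068 × 10 × 1 = 156.5 kips.
Bearing (0.25 in plate, F_u = 70 ksi): end bolts L_c = 0.9375 − 0.6875/2 = 0.59375, R_n = min(1.2×0.59375×0.25×70, 2.4×0.625×0.25×70) = 12.469 kips/bolt; interior L_c = 2.25 − 0.6875 = 1.5625, R_n = 26.25 kips/bolt. φR_n = 0.75 × (2×12.469 + 8×26.25) = 176.2 kips.
Tension rupture (net): A_n = (5.5625 − 2×0.75)×0.25 = 1.0156 in² (U = 1.0, A_e = A_n). φR_n = 0.75 × 70 × 1.0156 = 53.3 kips.
Governing: min(156.5, 176.2, 53.3) = 53.3 kips → net-section rupture.

53.3 kips (net-section rupture governs)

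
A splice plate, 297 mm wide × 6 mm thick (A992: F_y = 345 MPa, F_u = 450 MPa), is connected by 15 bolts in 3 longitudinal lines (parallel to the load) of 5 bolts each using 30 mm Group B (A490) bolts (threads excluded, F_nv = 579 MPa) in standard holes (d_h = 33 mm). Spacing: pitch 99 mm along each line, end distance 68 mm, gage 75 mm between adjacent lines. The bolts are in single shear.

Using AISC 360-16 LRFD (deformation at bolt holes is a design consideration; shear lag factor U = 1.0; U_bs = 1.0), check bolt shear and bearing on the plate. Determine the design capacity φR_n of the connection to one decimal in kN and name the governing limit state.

2125.0 kN (bearing governs)

Bolt shear: A_b = π(30)²/4 = 706.86 mm². φR_n = 0.75 × 579 × 706.86 × 15 × 1 = 4604.3 kN.
Bearing (6 mm plate, F_u = 450 MPa): end bolts L_c = 68 − 33/2 = 51.5, R_n = min(1.2×51.5×6×450, 2.4×30×6×450) = 166.86 kN/bolt; interior L_c = 99 − 33 = 66, R_n = 194.4 kN/bolt. φR_n = 0.75 × (3×166.86 + 12×194.4) = 2125.0 kN.
Governing: min(4604.3, 2125.0) = 2125.0 kN → bearing.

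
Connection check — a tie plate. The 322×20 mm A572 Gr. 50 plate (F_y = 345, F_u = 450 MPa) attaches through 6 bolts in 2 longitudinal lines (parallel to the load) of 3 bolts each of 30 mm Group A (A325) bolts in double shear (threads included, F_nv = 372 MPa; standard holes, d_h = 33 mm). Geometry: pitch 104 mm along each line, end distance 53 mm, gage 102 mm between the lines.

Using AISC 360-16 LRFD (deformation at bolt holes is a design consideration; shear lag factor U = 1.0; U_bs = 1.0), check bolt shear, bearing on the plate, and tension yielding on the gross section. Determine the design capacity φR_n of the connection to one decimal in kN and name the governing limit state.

Bolt shear: A_b = π(30)²/4 = 706.86 mm². φR_n = 0.75 × 372 × 706.86 × 6 × 2 = 2366.6 kN.
Bearing (20 mm plate, F_u = 450 MPa): end bolts L_c = 53 − 33/2 = 36.5, R_n = min(1.2×36.5×20×450, 2.4×30×20×450) = 394.2 kN/bolt; interior L_c = 104 − 33 = 71, R_n = 648 kN/bolt. φR_n = 0.75 × (2×394.2 + 4×648) = 2535.3 kN.
Tension yield (gross): A_g = 322×20 = 6440 mm². φR_n = 0.90 × 345 × 6440 = 1999.6 kN.
Governing: min(2366.6, 2535.3, 1999.6) = 1999.6 kN → gross-section yield.

1999.6 kN (gross-section yield governs)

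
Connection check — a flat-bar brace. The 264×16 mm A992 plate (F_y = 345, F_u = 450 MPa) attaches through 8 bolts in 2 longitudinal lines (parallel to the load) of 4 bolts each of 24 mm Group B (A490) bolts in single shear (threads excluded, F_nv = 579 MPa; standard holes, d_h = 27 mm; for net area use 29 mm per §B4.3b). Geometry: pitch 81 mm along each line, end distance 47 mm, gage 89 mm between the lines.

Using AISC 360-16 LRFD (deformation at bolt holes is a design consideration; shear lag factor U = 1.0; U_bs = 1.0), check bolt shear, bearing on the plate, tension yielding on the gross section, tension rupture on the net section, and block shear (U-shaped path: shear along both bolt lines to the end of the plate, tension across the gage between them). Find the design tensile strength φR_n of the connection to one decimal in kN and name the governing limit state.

1112.4 kN (net-section rupture governs)

Bolt shear: A_b = π(24)²/4 = 452.39 mm². φR_n = 0.75 × 579 × 452.39 × 8 × 1 = 1571.6 kN.
Bearing (16 mm plate, F_u = 450 MPa): end bolts L_c = 47 − 27/2 = 33.5, R_n = min(1.2×33.5×16×450, 2.4×24×16×450) = 289.44 kN/bolt; interior L_c = 81 − 27 = 54, R_n = 414.72 kN/bolt. φR_n = 0.75 × (2×289.44 + 6×414.72) = 2300.4 kN.
Tension yield (gross): A_g = 264×16 = 4224 mm². φR_n = 0.90 × 345 × 4224 = 1311.6 kN.
Tension rupture (net): A_n = (264 − 2×29)×16 = 3296 mm² (U = 1.0, A_e = A_n). φR_n = 0.75 × 450 × 3296 = 1112.4 kN.
Block shear: shear path 2×[47+3×81] = 2×290 mm, A_gv = 9280, A_nv = 2×(290 − 3.5×29)×16 = 6032 mm²; tension across gage: (89 − 1×29)×16 = 960 mm². R_n = min(0.6×450×6032, 0.6×345×9280) + 1.0×450×960 = min(1628.6, 1921) + 432 = 2060.6 kN. φR_n = 0.75 × 2060.6 = 1545.5 kN.
Governing: min(1571.6, 2300.4, 1311.6, 1112.4, 1545.5) = 1112.4 kN → net-section rupture.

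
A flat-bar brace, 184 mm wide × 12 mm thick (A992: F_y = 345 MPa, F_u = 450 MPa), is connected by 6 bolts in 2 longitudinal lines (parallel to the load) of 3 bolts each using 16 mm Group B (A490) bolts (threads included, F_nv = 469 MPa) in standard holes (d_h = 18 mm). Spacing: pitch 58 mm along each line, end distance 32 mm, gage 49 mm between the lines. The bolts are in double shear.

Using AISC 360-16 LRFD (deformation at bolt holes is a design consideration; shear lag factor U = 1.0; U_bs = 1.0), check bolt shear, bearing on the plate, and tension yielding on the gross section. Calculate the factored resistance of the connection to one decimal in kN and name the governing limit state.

685.6 kN (gross-section yield governs)

Bolt shear: A_b = π(16)²/4 = 201.06 mm². φR_n = 0.75 × 469 × 201.06 × 6 × 2 = 848.7 kN.
Bearing (12 mm plate, F_u = 450 MPa): end bolts L_c = 32 − 18/2 = 23, R_n = min(1.2×23×12×450, 2.4×16×12×450) = 149.04 kN/bolt; interior L_c = 58 − 18 = 40, R_n = 207.36 kN/bolt. φR_n = 0.75 × (2×149.04 + 4×207.36) = 845.6 kN.
Tension yield (gross): A_g = 184×12 = 2208 mm². φR_n = 0.90 × 345 × 2208 = 685.6 kN.
Governing: min(848.7, 845.6, 685.6) = 685.6 kN → gross-section yield.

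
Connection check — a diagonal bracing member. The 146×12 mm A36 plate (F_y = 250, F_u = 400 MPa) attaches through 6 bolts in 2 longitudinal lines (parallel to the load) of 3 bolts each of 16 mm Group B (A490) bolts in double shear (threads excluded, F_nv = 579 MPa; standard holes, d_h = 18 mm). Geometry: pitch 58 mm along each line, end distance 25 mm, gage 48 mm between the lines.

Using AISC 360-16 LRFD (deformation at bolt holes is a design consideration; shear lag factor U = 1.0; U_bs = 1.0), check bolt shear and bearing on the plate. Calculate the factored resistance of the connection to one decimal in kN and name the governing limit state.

691.2 kN (bearing governs)

Bolt shear: A_b = π(16)²/4 = 201.06 mm². φR_n = 0.75 × 579 × 201.06 × 6 × 2 = 1047.7 kN.
Bearing (12 mm plate, F_u = 400 MPa): end bolts L_c = 25 − 18/2 = 16, R_n = min(1.2×16×12×400, 2.4×16×12×400) = 92.16 kN/bolt; interior L_c = 58 − 18 = 40, R_n = 184.32 kN/bolt. φR_n = 0.75 × (2×92.16 + 4×184.32) = 691.2 kN.
Governing: min(1047.7, 691.2) = 691.2 kN → bearing.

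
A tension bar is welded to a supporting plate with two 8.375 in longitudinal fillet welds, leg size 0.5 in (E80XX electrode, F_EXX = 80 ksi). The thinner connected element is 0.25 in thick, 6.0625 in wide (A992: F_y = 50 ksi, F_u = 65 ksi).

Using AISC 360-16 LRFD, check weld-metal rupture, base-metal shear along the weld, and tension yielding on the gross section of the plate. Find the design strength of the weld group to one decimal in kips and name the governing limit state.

68.2 kips (gross-section yield governs)

Weld metal: throat = 0.707×0.5 = 0.3535 in, L = 2×8.375 = 16.75 in. φR_n = 0.75 × 0.6 × 80 × 0.3535 × 16.75 = 213.2 kips.
Base metal shear (0.25 in plate): yield φR_n = 1.0×0.6×50×0.25×16.75 = 125.6 kips; rupture φR_n = 0.75×0.6×65×0.25×16.75 = 122.5 kips; take 122.5 kips (rupture).
Tension yield (gross): A_g = 6.0625×0.25 = 1.5156 in². φR_n = 0.90 × 50 × 1.5156 = 68.2 kips.
Governing: min(213.2, 122.5, 68.2) = 68.2 kips → gross-section yield.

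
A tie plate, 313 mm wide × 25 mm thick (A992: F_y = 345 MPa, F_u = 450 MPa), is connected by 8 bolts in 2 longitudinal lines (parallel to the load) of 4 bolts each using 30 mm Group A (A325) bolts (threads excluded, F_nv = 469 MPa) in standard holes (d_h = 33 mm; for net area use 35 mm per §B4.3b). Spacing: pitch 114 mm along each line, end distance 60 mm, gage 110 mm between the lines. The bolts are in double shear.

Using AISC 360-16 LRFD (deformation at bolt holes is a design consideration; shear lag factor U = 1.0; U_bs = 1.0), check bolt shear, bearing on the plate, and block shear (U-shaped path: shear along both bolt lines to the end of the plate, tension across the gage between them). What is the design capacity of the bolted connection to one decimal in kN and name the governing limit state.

Bolt shear: A_b = π(30)²/4 = 706.86 mm². φR_n = 0.75 × 469 × 706.86 × 8 × 2 = 3978.2 kN.
Bearing (25 mm plate, F_u = 450 MPa): end bolts L_c = 60 − 33/2 = 43.5, R_n = min(1.2×43.5×25×450, 2.4×30×25×450) = 587.25 kN/bolt; interior L_c = 114 − 33 = 81, R_n = 810 kN/bolt. φR_n = 0.75 × (2×587.25 + 6×810) = 4525.9 kN.
Block shear: shear path 2×[60+3×114] = 2×402 mm, A_gv = 20100, A_nv = 2×(402 − 3.5×35)×25 = 13975 mm²; tension across gage: (110 − 1×35)×25 = 1875 mm². R_n = min(0.6×450×13975, 0.6×345×20100) + 1.0×450×1875 = min(3773.3, 4160.7) + 843.75 = 4617.1 kN. φR_n = 0.75 × 4617.1 = 3462.8 kN.
Governing: min(3978.2, 4525.9, 3462.8) = 3462.8 kN → block shear.

3462.8 kN (block shear governs)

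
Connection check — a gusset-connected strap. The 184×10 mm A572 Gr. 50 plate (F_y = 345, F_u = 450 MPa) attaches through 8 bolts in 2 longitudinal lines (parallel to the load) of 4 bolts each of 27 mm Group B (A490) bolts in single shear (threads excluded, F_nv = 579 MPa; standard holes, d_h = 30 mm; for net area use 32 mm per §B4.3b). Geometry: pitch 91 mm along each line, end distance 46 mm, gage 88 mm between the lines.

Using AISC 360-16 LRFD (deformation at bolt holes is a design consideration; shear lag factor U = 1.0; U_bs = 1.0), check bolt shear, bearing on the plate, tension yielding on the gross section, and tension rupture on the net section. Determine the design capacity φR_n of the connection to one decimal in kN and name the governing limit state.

405.0 kN (net-section rupture governs)

Bolt shear: A_b = π(27)²/4 = 572.56 mm². φR_n = 0.75 × 579 × 572.56 × 8 × 1 = 1989.1 kN.
Bearing (10 mm plate, F_u = 450 MPa): end bolts L_c = 46 − 30/2 = 31, R_n = min(1.2×31×10×450, 2.4×27×10×450) = 167.4 kN/bolt; interior L_c = 91 − 30 = 61, R_n = 291.6 kN/bolt. φR_n = 0.75 × (2×167.4 + 6×291.6) = 1563.3 kN.
Tension yield (gross): A_g = 184×10 = 1840 mm². φR_n = 0.90 × 345 × 1840 = 571.3 kN.
Tension rupture (net): A_n = (184 − 2×32)×10 = 1200 mm² (U = 1.0, A_e = A_n). φR_n = 0.75 × 450 × 1200 = 405.0 kN.
Governing: min(1989.1, 1563.3, 571.3, 405.0) = 405.0 kN → net-section rupture.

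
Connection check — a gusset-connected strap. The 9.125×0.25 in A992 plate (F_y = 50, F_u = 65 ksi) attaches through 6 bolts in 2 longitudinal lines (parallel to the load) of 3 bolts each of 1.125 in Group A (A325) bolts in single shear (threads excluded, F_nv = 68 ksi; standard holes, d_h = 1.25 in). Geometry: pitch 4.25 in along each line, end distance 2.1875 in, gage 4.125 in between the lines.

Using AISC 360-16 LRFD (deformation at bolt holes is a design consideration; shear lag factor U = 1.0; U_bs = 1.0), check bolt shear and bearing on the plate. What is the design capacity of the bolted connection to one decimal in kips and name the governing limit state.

177.3 kips (bearing governs)

Bolt shear: A_b = π(1.125)²/4 = 0.99402 in². φR_n = 0.75 × 68 × 0.99402 × 6 × 1 = 304.2 kips.
Bearing (0.25 in plate, F_u = 65 ksi): end bolts L_c = 2.1875 − 1.25/2 = 1.5625, R_n = min(1.2×1.5625×0.25×65, 2.4×1.125×0.25×65) = 30.469 kips/bolt; interior L_c = 4.25 − 1.25 = 3, R_n = 43.875 kips/bolt. φR_n = 0.75 × (2×30.469 + 4×43.875) = 177.3 kips.
Governing: min(304.2, 177.3) = 177.3 kips → bearing.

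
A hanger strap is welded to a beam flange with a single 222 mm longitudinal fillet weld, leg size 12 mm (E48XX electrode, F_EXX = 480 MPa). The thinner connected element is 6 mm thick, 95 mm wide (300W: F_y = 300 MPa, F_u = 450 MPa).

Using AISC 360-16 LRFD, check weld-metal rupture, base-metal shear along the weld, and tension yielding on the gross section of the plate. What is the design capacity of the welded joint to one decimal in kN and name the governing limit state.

153.9 kN (gross-section yield governs)

Weld metal: throat = 0.707×12 = 8.484 mm, L = 222 mm. φR_n = 0.75 × 0.6 × 480 × 8.484 × 222 = 406.8 kN.
Base metal shear (6 mm plate): yield φR_n = 1.0×0.6×300×6×222 = 239.8 kN; rupture φR_n = 0.75×0.6×450×6×222 = 269.7 kN; take 239.8 kN (yield).
Tension yield (gross): A_g = 95×6 = 570 mm². φR_n = 0.90 × 300 × 570 = 153.9 kN.
Governing: min(406.8, 239.8, 153.9) = 153.9 kN → gross-section yield.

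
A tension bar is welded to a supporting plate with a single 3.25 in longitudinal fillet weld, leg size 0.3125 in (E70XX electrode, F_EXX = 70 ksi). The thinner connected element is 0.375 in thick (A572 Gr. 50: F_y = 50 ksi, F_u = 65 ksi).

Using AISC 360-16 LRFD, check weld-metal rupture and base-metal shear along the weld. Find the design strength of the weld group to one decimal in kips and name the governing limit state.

Weld metal: throat = 0.707×0.3125 = 0.22094 in, L = 3.25 in. φR_n = 0.75 × 0.6 × 70 × 0.22094 × 3.25 = 22.6 kips.
Base metal shear (0.375 in plate): yield φR_n = 1.0×0.6×50×0.375×3.25 = 36.6 kips; rupture φR_n = 0.75×0.6×65×0.375×3.25 = 35.6 kips; take 35.6 kips (rupture).
Governing: min(22.6, 35.6) = 22.6 kips → weld metal.

22.6 kips (weld metal governs)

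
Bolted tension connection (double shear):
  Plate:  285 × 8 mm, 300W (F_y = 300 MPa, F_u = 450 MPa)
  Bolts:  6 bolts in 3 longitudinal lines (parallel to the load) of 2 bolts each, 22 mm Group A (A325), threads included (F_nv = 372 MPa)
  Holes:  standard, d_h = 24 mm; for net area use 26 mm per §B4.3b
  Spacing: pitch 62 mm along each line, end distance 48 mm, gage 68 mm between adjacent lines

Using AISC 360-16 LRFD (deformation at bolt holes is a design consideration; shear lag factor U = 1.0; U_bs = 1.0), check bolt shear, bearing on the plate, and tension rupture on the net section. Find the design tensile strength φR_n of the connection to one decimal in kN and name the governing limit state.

558.9 kN (net-section rupture governs)

Bolt shear: A_b = π(22)²/4 = 380.13 mm². φR_n = 0.75 × 372 × 380.13 × 6 × 2 = 1272.7 kN.
Bearing (8 mm plate, F_u = 450 MPa): end bolts L_c = 48 − 24/2 = 36, R_n = min(1.2×36×8×450, 2.4×22×8×450) = 155.52 kN/bolt; interior L_c = 62 − 24 = 38, R_n = 164.16 kN/bolt. φR_n = 0.75 × (3×155.52 + 3×164.16) = 719.3 kN.
Tension rupture (net): A_n = (285 − 3×26)×8 = 1656 mm² (U = 1.0, A_e = A_n). φR_n = 0.75 × 450 × 1656 = 558.9 kN.
Governing: min(1272.7, 719.3, 558.9) = 558.9 kN → net-section rupture.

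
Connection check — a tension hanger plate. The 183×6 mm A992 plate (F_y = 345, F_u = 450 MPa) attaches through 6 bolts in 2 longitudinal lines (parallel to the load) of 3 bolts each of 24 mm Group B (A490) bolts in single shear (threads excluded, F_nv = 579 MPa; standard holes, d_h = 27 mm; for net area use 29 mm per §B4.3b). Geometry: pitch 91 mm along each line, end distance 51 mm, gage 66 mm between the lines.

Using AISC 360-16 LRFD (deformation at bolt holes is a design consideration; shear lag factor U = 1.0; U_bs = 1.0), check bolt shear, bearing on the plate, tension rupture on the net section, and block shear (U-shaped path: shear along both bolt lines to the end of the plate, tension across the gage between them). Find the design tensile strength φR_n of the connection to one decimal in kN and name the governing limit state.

Bolt shear: A_b = π(24)²/4 = 452.39 mm². φR_n = 0.75 × 579 × 452.39 × 6 × 1 = 1178.7 kN.
Bearing (6 mm plate, F_u = 450 MPa): end bolts L_c = 51 − 27/2 = 37.5, R_n = min(1.2×37.5×6×450, 2.4×24×6×450) = 121.5 kN/bolt; interior L_c = 91 − 27 = 64, R_n = 155.52 kN/bolt. φR_n = 0.75 × (2×121.5 + 4×155.52) = 648.8 kN.
Tension rupture (net): A_n = (183 − 2×29)×6 = 750 mm² (U = 1.0, A_e = A_n). φR_n = 0.75 × 450 × 750 = 253.1 kN.
Block shear: shear path 2×[51+2×91] = 2×233 mm, A_gv = 2796, A_nv = 2×(233 − 2.5×29)×6 = 1926 mm²; tension across gage: (66 − 1×29)×6 = 222 mm². R_n = min(0.6×450×1926, 0.6×345×2796) + 1.0×450×222 = min(520.02, 578.77) + 99.9 = 619.92 kN. φR_n = 0.75 × 619.92 = 464.9 kN.
Governing: min(1178.7, 648.8, 253.1, 464.9) = 253.1 kN → net-section rupture.

253.1 kN (net-section rupture governs)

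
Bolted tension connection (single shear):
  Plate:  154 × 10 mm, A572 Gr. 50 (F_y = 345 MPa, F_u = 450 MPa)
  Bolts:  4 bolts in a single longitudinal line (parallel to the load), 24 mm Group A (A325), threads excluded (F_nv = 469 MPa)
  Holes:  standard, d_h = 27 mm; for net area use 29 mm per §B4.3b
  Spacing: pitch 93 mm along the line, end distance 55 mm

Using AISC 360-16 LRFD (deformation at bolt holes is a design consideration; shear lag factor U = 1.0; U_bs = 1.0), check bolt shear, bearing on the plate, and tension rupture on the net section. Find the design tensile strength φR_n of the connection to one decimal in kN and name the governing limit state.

Bolt shear: A_b = π(24)²/4 = 452.39 mm². φR_n = 0.75 × 469 × 452.39 × 4 × 1 = 636.5 kN.
Bearing (10 mm plate, F_u = 450 MPa): end bolts L_c = 55 − 27/2 = 41.5, R_n = min(1.2×41.5×10×450, 2.4×24×10×450) = 224.1 kN/bolt; interior L_c = 93 − 27 = 66, R_n = 259.2 kN/bolt. φR_n = 0.75 × (1×224.1 + 3×259.2) = 751.3 kN.
Tension rupture (net): A_n = (154 − 1×29)×10 = 1250 mm² (U = 1.0, A_e = A_n). φR_n = 0.75 × 450 × 1250 = 421.9 kN.
Governing: min(636.5, 751.3, 421.9) = 421.9 kN → net-section rupture.

421.9 kN (net-section rupture governs)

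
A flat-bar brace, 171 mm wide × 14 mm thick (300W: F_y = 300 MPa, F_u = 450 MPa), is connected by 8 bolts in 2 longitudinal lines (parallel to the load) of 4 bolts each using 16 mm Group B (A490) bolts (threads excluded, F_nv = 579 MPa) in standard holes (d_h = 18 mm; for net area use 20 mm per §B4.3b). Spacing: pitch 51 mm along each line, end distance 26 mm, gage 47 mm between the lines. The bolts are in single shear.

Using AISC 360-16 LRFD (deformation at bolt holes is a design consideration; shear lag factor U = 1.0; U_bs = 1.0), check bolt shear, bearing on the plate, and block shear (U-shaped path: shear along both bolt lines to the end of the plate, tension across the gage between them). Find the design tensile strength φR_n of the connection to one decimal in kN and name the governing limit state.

698.5 kN (bolt shear governs)

Bolt shear: A_b = π(16)²/4 = 201.06 mm². φR_n = 0.75 × 579 × 201.06 × 8 × 1 = 698.5 kN.
Bearing (14 mm plate, F_u = 450 MPa): end bolts L_c = 26 − 18/2 = 17, R_n = min(1.2×17×14×450, 2.4×16×14×450) = 128.52 kN/bolt; interior L_c = 51 − 18 = 33, R_n = 241.92 kN/bolt. φR_n = 0.75 × (2×128.52 + 6×241.92) = 1281.4 kN.
Block shear: shear path 2×[26+3×51] = 2×179 mm, A_gv = 5012, A_nv = 2×(179 − 3.5×20)×14 = 3052 mm²; tension across gage: (47 − 1×20)×14 = 378 mm². R_n = min(0.6×450×3052, 0.6×300×5012) + 1.0×450×378 = min(824.04, 902.16) + 170.1 = 994.14 kN. φR_n = 0.75 × 994.14 = 745.6 kN.
Governing: min(698.5, 1281.4, 745.6) = 698.5 kN → bolt shear.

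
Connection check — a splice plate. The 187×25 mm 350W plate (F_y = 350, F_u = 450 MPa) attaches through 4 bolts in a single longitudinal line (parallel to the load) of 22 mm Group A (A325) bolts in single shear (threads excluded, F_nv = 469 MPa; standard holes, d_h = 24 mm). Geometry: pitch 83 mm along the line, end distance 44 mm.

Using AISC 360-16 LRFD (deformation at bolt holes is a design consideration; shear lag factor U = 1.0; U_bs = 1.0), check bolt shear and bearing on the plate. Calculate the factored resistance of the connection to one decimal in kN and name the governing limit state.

534.8 kN (bolt shear governs)

Bolt shear: A_b = π(22)²/4 = 380.13 mm². φR_n = 0.75 × 469 × 380.13 × 4 × 1 = 534.8 kN.
Bearing (25 mm plate, F_u = 450 MPa): end bolts L_c = 44 − 24/2 = 32, R_n = min(1.2×32×25×450, 2.4×22×25×450) = 432 kN/bolt; interior L_c = 83 − 24 = 59, R_n = 594 kN/bolt. φR_n = 0.75 × (1×432 + 3×594) = 1660.5 kN.
Governing: min(534.8, 1660.5) = 534.8 kN → bolt shear.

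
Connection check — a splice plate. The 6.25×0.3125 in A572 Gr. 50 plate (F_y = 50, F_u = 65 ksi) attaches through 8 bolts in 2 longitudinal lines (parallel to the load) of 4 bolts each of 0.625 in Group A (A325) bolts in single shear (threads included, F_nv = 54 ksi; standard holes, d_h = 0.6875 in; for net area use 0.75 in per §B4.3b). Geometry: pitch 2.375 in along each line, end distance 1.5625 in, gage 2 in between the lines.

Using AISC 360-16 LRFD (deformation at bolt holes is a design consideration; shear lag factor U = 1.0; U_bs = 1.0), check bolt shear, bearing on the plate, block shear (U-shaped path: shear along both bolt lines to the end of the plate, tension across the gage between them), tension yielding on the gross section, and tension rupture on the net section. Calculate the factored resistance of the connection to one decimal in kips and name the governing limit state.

72.4 kips (net-section rupture governs)

Bolt shear: A_b = π(0.625)²/4 = 0.3068 in². φR_n = 0.75 × 54 × 0.3068 × 8 × 1 = 99.4 kips.
Bearing (0.3125 in plate, F_u = 65 ksi): end bolts L_c = 1.5625 − 0.6875/2 = 1.21875, R_n = min(1.2×1.21875×0.3125×65, 2.4×0.625×0.3125×65) = 29.707 kips/bolt; interior L_c = 2.375 − 0.6875 = 1.6875, R_n = 30.469 kips/bolt. φR_n = 0.75 × (2×29.707 + 6×30.469) = 181.7 kips.
Block shear: shear path 2×[1.5625+3×2.375] = 2×8.6875 in, A_gv = 5.4297, A_nv = 2×(8.6875 − 3.5×0.75)×0.3125 = 3.7891 in²; tension across gage: (2 − 1×0.75)×0.3125 = 0.39063 in². R_n = min(0.6×65×3.7891, 0.6×50×5.4297) + 1.0×65×0.39063 = min(147.77, 162.89) + 25.391 = 173.16 kips. φR_n = 0.75 × 173.16 = 129.9 kips.
Tension yield (gross): A_g = 6.25×0.3125 = 1.9531 in². φR_n = 0.90 × 50 × 1.9531 = 87.9 kips.
Tension rupture (net): A_n = (6.25 − 2×0.75)×0.3125 = 1.4844 in² (U = 1.0, A_e = A_n). φR_n = 0.75 × 65 × 1.4844 = 72.4 kips.
Governing: min(99.4, 181.7, 129.9, 87.9, 72.4) = 72.4 kips → net-section rupture.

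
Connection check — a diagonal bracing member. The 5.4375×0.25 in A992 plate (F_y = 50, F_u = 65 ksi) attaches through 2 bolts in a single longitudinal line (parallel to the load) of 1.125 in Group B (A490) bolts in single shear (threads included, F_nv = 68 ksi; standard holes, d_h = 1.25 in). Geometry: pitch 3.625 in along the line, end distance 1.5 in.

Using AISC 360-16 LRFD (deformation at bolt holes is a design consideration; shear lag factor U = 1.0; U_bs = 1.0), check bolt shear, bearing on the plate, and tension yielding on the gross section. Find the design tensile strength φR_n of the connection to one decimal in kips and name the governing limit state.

45.7 kips (bearing governs)

Bolt shear: A_b = π(1.125)²/4 = 0.99402 in². φR_n = 0.75 × 68 × 0.99402 × 2 × 1 = 101.4 kips.
Bearing (0.25 in plate, F_u = 65 ksi): end bolts L_c = 1.5 − 1.25/2 = 0.875, R_n = min(1.2×0.875×0.25×65, 2.4×1.125×0.25×65) = 17.063 kips/bolt; interior L_c = 3.625 − 1.25 = 2.375, R_n = 43.875 kips/bolt. φR_n = 0.75 × (1×17.063 + 1×43.875) = 45.7 kips.
Tension yield (gross): A_g = 5.4375×0.25 = 1.3594 in². φR_n = 0.90 × 50 × 1.3594 = 61.2 kips.
Governing: min(101.4, 45.7, 61.2) = 45.7 kips → bearing.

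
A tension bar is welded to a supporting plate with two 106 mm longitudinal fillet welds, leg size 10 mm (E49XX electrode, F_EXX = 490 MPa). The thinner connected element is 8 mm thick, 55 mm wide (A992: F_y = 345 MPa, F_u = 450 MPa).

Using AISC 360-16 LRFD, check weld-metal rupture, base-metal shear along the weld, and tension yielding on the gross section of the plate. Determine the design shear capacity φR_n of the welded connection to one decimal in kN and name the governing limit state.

136.6 kN (gross-section yield governs)

Weld metal: throat = 0.707×10 = 7.07 mm, L = 2×106 = 212 mm. φR_n = 0.75 × 0.6 × 490 × 7.07 × 212 = 330.5 kN.
Base metal shear (8 mm plate): yield φR_n = 1.0×0.6×345×8×212 = 351.1 kN; rupture φR_n = 0.75×0.6×450×8×212 = 343.4 kN; take 343.4 kN (rupture).
Tension yield (gross): A_g = 55×8 = 440 mm². φR_n = 0.90 × 345 × 440 = 136.6 kN.
Governing: min(330.5, 343.4, 136.6) = 136.6 kN → gross-section yield.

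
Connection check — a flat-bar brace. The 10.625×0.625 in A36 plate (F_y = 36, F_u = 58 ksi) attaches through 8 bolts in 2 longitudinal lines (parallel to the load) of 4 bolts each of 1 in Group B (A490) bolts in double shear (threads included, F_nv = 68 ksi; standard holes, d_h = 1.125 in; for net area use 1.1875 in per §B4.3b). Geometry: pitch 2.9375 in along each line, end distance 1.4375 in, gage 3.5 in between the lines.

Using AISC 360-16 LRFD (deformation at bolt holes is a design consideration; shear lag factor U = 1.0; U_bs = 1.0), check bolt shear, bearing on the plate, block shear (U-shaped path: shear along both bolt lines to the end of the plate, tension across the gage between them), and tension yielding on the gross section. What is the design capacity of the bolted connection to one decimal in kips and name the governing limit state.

215.2 kips (gross-section yield governs)

Bolt shear: A_b = π(1)²/4 = 0.7854 in². φR_n = 0.75 × 68 × 0.7854 × 8 × 2 = 640.9 kips.
Bearing (0.625 in plate, F_u = 58 ksi): end bolts L_c = 1.4375 − 1.125/2 = 0.875, R_n = min(1.2×0.875×0.625×58, 2.4×1×0.625×58) = 38.063 kips/bolt; interior L_c = 2.9375 − 1.125 = 1.8125, R_n = 78.844 kips/bolt. φR_n = 0.75 × (2×38.063 + 6×78.844) = 411.9 kips.
Block shear: shear path 2×[1.4375+3×2.9375] = 2×10.25 in, A_gv = 12.813, A_nv = 2×(10.25 − 3.5×1.1875)×0.625 = 7.6172 in²; tension across gage: (3.5 − 1×1.1875)×0.625 = 1.4453 in². R_n = min(0.6×58×7.6172, 0.6×36×12.813) + 1.0×58×1.4453 = min(265.08, 276.76) + 83.827 = 348.91 kips. φR_n = 0.75 × 348.91 = 261.7 kips.
Tension yield (gross): A_g = 10.625×0.625 = 6.6406 in². φR_n = 0.90 × 36 × 6.6406 = 215.2 kips.
Governing: min(640.9, 411.9, 261.7, 215.2) = 215.2 kips → gross-section yield.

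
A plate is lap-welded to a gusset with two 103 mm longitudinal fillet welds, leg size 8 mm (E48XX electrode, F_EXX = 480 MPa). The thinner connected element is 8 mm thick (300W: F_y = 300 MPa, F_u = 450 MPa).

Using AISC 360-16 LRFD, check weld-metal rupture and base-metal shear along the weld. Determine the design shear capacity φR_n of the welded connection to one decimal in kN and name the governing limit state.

Weld metal: throat = 0.707×8 = 5.656 mm, L = 2×103 = 206 mm. φR_n = 0.75 × 0.6 × 480 × 5.656 × 206 = 251.7 kN.
Base metal shear (8 mm plate): yield φR_n = 1.0×0.6×300×8×206 = 296.6 kN; rupture φR_n = 0.75×0.6×450×8×206 = 333.7 kN; take 296.6 kN (yield).
Governing: min(251.7, 296.6) = 251.7 kN → weld metal.

251.7 kN (weld metal governs)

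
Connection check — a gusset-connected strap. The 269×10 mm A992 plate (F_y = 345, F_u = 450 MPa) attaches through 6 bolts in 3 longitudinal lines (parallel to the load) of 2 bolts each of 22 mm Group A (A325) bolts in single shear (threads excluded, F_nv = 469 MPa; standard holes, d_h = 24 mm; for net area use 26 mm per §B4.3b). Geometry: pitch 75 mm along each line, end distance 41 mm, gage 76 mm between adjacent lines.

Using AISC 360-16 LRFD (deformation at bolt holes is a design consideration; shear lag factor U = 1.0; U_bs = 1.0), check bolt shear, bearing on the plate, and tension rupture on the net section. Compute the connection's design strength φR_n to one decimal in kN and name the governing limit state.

644.6 kN (net-section rupture governs)

Bolt shear: A_b = π(22)²/4 = 380.13 mm². φR_n = 0.75 × 469 × 380.13 × 6 × 1 = 802.3 kN.
Bearing (10 mm plate, F_u = 450 MPa): end bolts L_c = 41 − 24/2 = 29, R_n = min(1.2×29×10×450, 2.4×22×10×450) = 156.6 kN/bolt; interior L_c = 75 − 24 = 51, R_n = 237.6 kN/bolt. φR_n = 0.75 × (3×156.6 + 3×237.6) = 887.0 kN.
Tension rupture (net): A_n = (269 − 3×26)×10 = 1910 mm² (U = 1.0, A_e = A_n). φR_n = 0.75 × 450 × 1910 = 644.6 kN.
Governing: min(802.3, 887.0, 644.6) = 644.6 kN → net-section rupture.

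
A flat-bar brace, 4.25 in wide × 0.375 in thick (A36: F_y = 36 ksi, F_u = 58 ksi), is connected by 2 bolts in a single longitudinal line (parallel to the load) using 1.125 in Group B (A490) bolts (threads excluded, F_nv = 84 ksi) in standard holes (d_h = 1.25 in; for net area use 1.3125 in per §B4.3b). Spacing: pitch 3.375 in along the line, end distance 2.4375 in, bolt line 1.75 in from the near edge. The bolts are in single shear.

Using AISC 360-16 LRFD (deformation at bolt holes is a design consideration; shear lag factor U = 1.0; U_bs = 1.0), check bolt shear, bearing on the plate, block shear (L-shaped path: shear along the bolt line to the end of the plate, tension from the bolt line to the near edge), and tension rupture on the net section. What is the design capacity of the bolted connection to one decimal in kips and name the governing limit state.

47.9 kips (net-section rupture governs)

Bolt shear: A_b = π(1.125)²/4 = 0.99402 in². φR_n = 0.75 × 84 × 0.99402 × 2 × 1 = 125.2 kips.
Bearing (0.375 in plate, F_u = 58 ksi): end bolts L_c = 2.4375 − 1.25/2 = 1.8125, R_n = min(1.2×1.8125×0.375×58, 2.4×1.125×0.375×58) = 47.306 kips/bolt; interior L_c = 3.375 − 1.25 = 2.125, R_n = 55.463 kips/bolt. φR_n = 0.75 × (1×47.306 + 1×55.463) = 77.1 kips.
Block shear: shear path 1×[2.4375+1×3.375] = 1×5.8125 in, A_gv = 2.1797, A_nv = 1×(5.8125 − 1.5×1.3125)×0.375 = 1.4414 in²; tension to near edge: (1.75 − 0.5×1.3125)×0.375 = 0.41016 in². R_n = min(0.6×58×1.4414, 0.6×36×2.1797) + 1.0×58×0.41016 = min(50.161, 47.082) + 23.789 = 70.871 kips. φR_n = 0.75 × 70.871 = 53.2 kips.
Tension rupture (net): A_n = (4.25 − 1×1.3125)×0.375 = 1.1016 in² (U = 1.0, A_e = A_n). φR_n = 0.75 × 58 × 1.1016 = 47.9 kips.
Governing: min(125.2, 77.1, 53.2, 47.9) = 47.9 kips → net-section rupture.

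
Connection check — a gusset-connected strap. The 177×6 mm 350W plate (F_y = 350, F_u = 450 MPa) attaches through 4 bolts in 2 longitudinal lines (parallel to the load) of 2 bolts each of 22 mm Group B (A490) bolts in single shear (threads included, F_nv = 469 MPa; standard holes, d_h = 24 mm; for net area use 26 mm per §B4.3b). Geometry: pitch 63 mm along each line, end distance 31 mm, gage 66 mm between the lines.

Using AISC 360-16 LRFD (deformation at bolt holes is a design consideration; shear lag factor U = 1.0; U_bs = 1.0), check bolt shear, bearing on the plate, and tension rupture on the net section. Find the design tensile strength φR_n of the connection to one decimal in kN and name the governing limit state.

253.1 kN (net-section rupture governs)

Bolt shear: A_b = π(22)²/4 = 380.13 mm². φR_n = 0.75 × 469 × 380.13 × 4 × 1 = 534.8 kN.
Bearing (6 mm plate, F_u = 450 MPa): end bolts L_c = 31 − 24/2 = 19, R_n = min(1.2×19×6×450, 2.4×22×6×450) = 61.56 kN/bolt; interior L_c = 63 − 24 = 39, R_n = 126.36 kN/bolt. φR_n = 0.75 × (2×61.56 + 2×126.36) = 281.9 kN.
Tension rupture (net): A_n = (177 − 2×26)×6 = 750 mm² (U = 1.0, A_e = A_n). φR_n = 0.75 × 450 × 750 = 253.1 kN.
Governing: min(534.8, 281.9, 253.1) = 253.1 kN → net-section rupture.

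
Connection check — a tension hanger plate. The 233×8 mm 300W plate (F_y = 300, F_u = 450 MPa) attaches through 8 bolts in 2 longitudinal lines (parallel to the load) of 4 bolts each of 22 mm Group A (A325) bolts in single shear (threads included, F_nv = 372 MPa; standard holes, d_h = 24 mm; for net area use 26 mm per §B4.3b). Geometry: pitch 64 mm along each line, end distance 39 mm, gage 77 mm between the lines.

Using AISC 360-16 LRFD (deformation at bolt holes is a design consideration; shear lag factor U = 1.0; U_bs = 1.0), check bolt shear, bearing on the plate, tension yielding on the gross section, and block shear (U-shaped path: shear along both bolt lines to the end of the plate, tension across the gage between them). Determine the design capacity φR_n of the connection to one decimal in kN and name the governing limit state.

Bolt shear: A_b = π(22)²/4 = 380.13 mm². φR_n = 0.75 × 372 × 380.13 × 8 × 1 = 848.5 kN.
Bearing (8 mm plate, F_u = 450 MPa): end bolts L_c = 39 − 24/2 = 27, R_n = min(1.2×27×8×450, 2.4×22×8×450) = 116.64 kN/bolt; interior L_c = 64 − 24 = 40, R_n = 172.8 kN/bolt. φR_n = 0.75 × (2×116.64 + 6×172.8) = 952.6 kN.
Tension yield (gross): A_g = 233×8 = 1864 mm². φR_n = 0.90 × 300 × 1864 = 503.3 kN.
Block shear: shear path 2×[39+3×64] = 2×231 mm, A_gv = 3696, A_nv = 2×(231 − 3.5×26)×8 = 2240 mm²; tension across gage: (77 − 1×26)×8 = 408 mm². R_n = min(0.6×450×2240, 0.6×300×3696) + 1.0×450×408 = min(604.8, 665.28) + 183.6 = 788.4 kN. φR_n = 0.75 × 788.4 = 591.3 kN.
Governing: min(848.5, 952.6, 503.3, 591.3) = 503.3 kN → gross-section yield.

503.3 kN (gross-section yield governs)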